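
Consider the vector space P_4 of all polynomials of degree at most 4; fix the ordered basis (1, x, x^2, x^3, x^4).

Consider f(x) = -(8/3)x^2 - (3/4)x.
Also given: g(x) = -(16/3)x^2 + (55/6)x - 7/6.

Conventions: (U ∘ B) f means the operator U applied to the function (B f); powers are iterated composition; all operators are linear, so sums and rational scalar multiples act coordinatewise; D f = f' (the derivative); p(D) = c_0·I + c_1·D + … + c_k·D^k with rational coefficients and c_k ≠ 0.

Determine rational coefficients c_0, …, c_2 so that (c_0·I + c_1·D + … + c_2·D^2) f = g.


c_0 = 2, c_1 = -2, c_2 = 1/2

D^0 f = -(8/3)x^2 - (3/4)x
D^1 f = -(16/3)x - 3/4
D^2 f = -16/3
matching coefficients of g against c_0 f + c_1 Df + … from the top degree down determines the c_i
solution: c_0 = 2, c_1 = -2, c_2 = 1/2


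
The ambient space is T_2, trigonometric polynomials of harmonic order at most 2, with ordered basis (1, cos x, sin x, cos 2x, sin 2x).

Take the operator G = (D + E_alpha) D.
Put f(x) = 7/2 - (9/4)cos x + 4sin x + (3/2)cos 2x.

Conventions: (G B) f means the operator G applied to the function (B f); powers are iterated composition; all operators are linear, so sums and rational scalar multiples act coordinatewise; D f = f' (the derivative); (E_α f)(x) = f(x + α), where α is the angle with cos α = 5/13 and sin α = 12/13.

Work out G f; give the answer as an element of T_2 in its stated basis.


D f = 4cos x + (9/4)sin x - 3sin 2x
D D f = (9/4)cos x - 4sin x - 6cos 2x
E_alpha D f = (47/13)cos x - (147/52)sin x - (360/169)cos 2x + (357/169)sin 2x
(D + E_alpha) D f = (305/52)cos x - (355/52)sin x - (1374/169)cos 2x + (357/169)sin 2x

the result is g(x) = (305/52)cos x - (355/52)sin x - (1374/169)cos 2x + (357/169)sin 2x


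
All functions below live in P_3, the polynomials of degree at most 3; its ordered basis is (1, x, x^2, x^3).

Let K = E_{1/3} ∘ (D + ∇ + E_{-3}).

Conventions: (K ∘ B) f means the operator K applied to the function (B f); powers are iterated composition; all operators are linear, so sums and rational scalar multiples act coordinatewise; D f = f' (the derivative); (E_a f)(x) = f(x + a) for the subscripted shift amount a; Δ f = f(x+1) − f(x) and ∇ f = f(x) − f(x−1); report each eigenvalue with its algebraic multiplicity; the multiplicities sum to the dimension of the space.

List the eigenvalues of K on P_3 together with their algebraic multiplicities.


λ = 1 (multiplicity 4)

image of 1: 1
image of x: x - 2/3
image of x^2: x^2 - (4/3)x + 67/9
image of x^3: x^3 - 2x^2 + (67/3)x - 494/27
the matrix is upper triangular; its diagonal is (1, 1, 1, 1)
for a triangular matrix the eigenvalues are the diagonal entries, with algebraic multiplicity their repetition count


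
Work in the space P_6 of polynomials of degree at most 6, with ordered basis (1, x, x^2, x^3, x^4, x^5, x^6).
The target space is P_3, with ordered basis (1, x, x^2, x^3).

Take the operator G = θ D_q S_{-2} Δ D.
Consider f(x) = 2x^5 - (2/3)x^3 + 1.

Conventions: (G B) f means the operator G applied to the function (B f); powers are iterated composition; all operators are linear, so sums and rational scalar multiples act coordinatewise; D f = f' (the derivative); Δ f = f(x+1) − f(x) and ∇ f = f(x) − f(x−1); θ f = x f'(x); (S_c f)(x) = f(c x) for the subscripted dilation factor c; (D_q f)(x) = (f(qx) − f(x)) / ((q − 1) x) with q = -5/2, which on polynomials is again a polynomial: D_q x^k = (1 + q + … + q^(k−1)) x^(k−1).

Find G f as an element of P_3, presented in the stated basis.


D f = 10x^4 - 2x^2
Δ D f = 40x^3 + 60x^2 + 36x + 8
S_{-2} (Δ D) f = -320x^3 + 240x^2 - 72x + 8
D_q S_{-2} (Δ D) f = -1520x^2 - 360x - 72
θ D_q S_{-2} (Δ D) f = -3040x^2 - 360x

the result is g(x) = -3040x^2 - 360x


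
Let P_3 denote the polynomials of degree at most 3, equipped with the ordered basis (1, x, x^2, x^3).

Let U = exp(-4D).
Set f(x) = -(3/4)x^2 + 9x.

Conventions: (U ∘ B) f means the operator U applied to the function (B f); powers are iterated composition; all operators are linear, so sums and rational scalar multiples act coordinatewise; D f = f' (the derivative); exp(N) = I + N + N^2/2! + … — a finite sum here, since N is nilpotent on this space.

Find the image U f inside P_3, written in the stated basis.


the result is g(x) = -(3/4)x^2 + 15x - 48

order-1 term: 6x - 36
order-2 term: -12
the series for exp(-4D) f terminates at order 2
exp(-4D) f = -(3/4)x^2 + 15x - 48


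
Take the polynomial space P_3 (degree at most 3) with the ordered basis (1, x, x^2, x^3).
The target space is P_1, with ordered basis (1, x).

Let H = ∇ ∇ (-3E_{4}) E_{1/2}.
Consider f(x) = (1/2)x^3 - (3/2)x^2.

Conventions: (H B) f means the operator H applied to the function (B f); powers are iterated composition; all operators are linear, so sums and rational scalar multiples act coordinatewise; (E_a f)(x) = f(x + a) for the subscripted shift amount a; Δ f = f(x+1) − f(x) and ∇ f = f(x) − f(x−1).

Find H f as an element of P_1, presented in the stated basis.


E_{1/2} f = (1/2)x^3 - (3/4)x^2 - (9/8)x - 5/16
E_{4} E_{1/2} f = (1/2)x^3 + (21/4)x^2 + (135/8)x + 243/16
(-3E_{4}) E_{1/2} f = -(3/2)x^3 - (63/4)x^2 - (405/8)x - 729/16
∇ (-3E_{4}) E_{1/2} f = -(9/2)x^2 - 27x - 291/8
∇ ∇ (-3E_{4}) E_{1/2} f = -9x - 45/2

the result is g(x) = -9x - 45/2


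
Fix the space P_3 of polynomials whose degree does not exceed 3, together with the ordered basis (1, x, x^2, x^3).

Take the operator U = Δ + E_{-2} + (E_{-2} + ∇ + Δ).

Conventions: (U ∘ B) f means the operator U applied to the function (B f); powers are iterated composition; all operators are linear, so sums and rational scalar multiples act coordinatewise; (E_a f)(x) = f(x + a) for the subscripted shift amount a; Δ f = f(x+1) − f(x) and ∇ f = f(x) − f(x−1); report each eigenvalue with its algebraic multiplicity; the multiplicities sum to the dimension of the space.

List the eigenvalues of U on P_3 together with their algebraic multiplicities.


λ = 2 (multiplicity 4)

image of 1: 2
image of x: 2x - 1
image of x^2: 2x^2 - 2x + 9
image of x^3: 2x^3 - 3x^2 + 27x - 13
the matrix is upper triangular; its diagonal is (2, 2, 2, 2)
for a triangular matrix the eigenvalues are the diagonal entries, with algebraic multiplicity their repetition count


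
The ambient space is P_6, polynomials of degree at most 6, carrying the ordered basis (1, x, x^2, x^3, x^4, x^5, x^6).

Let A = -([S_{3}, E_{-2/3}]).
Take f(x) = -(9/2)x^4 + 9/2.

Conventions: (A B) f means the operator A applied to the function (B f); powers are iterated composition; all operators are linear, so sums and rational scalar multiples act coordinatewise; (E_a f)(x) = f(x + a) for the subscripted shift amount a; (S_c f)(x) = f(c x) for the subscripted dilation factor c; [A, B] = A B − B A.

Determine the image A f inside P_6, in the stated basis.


the result is g(x) = 648x^3 - 864x^2 + 416x - 640/9

E_{-2/3} f = -(9/2)x^4 + 12x^3 - 12x^2 + (16/3)x + 65/18
S_{3} E_{-2/3} f = -(729/2)x^4 + 324x^3 - 108x^2 + 16x + 65/18
S_{3} f = -(729/2)x^4 + 9/2
E_{-2/3} S_{3} f = -(729/2)x^4 + 972x^3 - 972x^2 + 432x - 135/2
[S_{3}, E_{-2/3}] f = -648x^3 + 864x^2 - 416x + 640/9
(-([S_{3}, E_{-2/3}])) f = 648x^3 - 864x^2 + 416x - 640/9


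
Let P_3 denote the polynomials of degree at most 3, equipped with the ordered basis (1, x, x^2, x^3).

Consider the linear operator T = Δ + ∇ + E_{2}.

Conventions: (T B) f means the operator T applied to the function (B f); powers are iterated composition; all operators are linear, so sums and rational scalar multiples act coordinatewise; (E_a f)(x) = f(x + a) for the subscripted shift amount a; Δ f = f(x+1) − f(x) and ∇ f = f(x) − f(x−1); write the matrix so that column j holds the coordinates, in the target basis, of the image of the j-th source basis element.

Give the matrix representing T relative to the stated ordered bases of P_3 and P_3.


the matrix is [[1, 4, 4, 10]; [0, 1, 8, 12]; [0, 0, 1, 12]; [0, 0, 0, 1]] (rows listed top to bottom)

image of 1: 1
image of x: x + 4
image of x^2: x^2 + 8x + 4
image of x^3: x^3 + 12x^2 + 12x + 10
each image's coordinates form column j of the matrix


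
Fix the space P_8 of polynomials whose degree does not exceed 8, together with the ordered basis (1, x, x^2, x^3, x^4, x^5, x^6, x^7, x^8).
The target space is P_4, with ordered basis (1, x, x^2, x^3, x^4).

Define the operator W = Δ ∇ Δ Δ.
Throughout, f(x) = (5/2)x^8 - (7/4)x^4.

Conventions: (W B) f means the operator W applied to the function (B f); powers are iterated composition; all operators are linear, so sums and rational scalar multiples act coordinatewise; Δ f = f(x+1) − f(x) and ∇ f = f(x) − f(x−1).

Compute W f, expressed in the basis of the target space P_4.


Δ f = 20x^7 + 70x^6 + 140x^5 + 175x^4 + 133x^3 + (119/2)x^2 + 13x + 3/4
Δ Δ f = 140x^6 + 840x^5 + 2450x^4 + 4200x^3 + 4319x^2 + 2478x + 1221/2
∇ Δ Δ f = 840x^5 + 2100x^4 + 4200x^3 + 4200x^2 + 2478x + 609
Δ (∇ Δ Δ) f = 4200x^4 + 16800x^3 + 33600x^2 + 33600x + 13818

the result is g(x) = 4200x^4 + 16800x^3 + 33600x^2 + 33600x + 13818


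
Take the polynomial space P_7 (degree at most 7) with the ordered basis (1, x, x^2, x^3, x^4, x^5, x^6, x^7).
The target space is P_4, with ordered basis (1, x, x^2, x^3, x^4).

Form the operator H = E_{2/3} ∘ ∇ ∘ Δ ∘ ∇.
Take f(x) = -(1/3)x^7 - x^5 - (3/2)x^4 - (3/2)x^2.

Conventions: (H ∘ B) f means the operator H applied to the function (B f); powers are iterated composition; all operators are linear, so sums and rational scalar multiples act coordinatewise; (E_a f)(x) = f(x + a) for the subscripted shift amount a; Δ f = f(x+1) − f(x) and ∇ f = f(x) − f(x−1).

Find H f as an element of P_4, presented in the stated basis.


g(x) = -70x^4 - (140/3)x^3 - (530/3)x^2 - (2492/27)x - 2998/81

∇ f = -(7/3)x^6 + 7x^5 - (50/3)x^4 + (47/3)x^3 - 8x^2 - (5/3)x + 5/3
Δ ∇ f = -14x^5 - (130/3)x^3 - 18x^2 - (44/3)x - 6
∇ (Δ ∘ ∇) f = -70x^4 + 140x^3 - 270x^2 + 164x - 54
E_{2/3} ∇ (Δ ∘ ∇) f = -70x^4 - (140/3)x^3 - (530/3)x^2 - (2492/27)x - 2998/81


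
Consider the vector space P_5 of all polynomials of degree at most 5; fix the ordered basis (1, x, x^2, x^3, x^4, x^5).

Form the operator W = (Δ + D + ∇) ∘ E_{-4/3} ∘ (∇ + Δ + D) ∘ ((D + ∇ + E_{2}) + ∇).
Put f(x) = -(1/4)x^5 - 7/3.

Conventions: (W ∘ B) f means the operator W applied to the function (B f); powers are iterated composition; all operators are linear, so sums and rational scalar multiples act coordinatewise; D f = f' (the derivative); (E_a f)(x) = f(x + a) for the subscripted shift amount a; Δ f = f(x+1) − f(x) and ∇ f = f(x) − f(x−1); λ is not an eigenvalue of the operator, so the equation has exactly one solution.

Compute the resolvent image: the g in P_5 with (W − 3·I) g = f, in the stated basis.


the image equals g(x) = (1/12)x^5 + 5x^3 + 55x^2 - (140/3)x + 22051/27

write g with unknown coordinates in the stated basis and equate coefficients in (W − 3·I) g = f
solving from the highest basis element down gives g = (1/12)x^5 + 5x^3 + 55x^2 - (140/3)x + 22051/27
check: W g = 15x^3 + 165x^2 - 140x + 22030/9
so W g − 3·g = -(1/4)x^5 - 7/3 = f ✓


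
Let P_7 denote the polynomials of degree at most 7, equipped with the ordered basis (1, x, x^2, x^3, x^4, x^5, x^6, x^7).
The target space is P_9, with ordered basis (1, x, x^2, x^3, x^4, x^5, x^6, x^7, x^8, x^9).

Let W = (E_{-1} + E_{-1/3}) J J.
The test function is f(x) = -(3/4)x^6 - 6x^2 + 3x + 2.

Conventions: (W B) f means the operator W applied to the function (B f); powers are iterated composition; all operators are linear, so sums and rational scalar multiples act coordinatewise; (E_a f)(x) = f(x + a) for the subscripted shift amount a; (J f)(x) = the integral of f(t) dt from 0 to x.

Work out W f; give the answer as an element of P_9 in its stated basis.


J f = -(3/28)x^7 - 2x^3 + (3/2)x^2 + 2x
J J f = -(3/224)x^8 - (1/2)x^4 + (1/2)x^3 + x^2
E_{-1} (J J) f = -(3/224)x^8 + (3/28)x^7 - (3/8)x^6 + (3/4)x^5 - (23/16)x^4 + (13/4)x^3 - (31/8)x^2 + (45/28)x - 3/224
E_{-1/3} (J J) f = -(3/224)x^8 + (1/28)x^7 - (1/24)x^6 + (1/36)x^5 - (221/432)x^4 + (379/324)x^3 + (323/1944)x^2 - (8693/20412)x + 42335/489888
(E_{-1} + E_{-1/3}) (J J) f = -(3/112)x^8 + (1/7)x^7 - (5/12)x^6 + (7/9)x^5 - (421/216)x^4 + (358/81)x^3 - (3605/972)x^2 + (6028/5103)x + 17887/244944

the image equals g(x) = -(3/112)x^8 + (1/7)x^7 - (5/12)x^6 + (7/9)x^5 - (421/216)x^4 + (358/81)x^3 - (3605/972)x^2 + (6028/5103)x + 17887/244944


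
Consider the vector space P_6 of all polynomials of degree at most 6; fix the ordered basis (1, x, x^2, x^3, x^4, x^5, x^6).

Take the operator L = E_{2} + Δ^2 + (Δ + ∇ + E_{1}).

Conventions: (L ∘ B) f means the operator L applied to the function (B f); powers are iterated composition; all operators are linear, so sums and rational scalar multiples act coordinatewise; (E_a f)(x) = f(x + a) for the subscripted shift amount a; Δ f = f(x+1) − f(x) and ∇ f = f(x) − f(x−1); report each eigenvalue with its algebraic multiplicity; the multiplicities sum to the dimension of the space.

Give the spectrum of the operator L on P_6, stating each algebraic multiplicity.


λ = 2 (multiplicity 7)

image of 1: 2
image of x: 2x + 5
image of x^2: 2x^2 + 10x + 7
image of x^3: 2x^3 + 15x^2 + 21x + 17
image of x^4: 2x^4 + 20x^3 + 42x^2 + 68x + 31
image of x^5: 2x^5 + 25x^4 + 70x^3 + 170x^2 + 155x + 65
image of x^6: 2x^6 + 30x^5 + 105x^4 + 340x^3 + 465x^2 + 390x + 127
the matrix is upper triangular; its diagonal is (2, 2, 2, 2, 2, 2, 2)
for a triangular matrix the eigenvalues are the diagonal entries, with algebraic multiplicity their repetition count


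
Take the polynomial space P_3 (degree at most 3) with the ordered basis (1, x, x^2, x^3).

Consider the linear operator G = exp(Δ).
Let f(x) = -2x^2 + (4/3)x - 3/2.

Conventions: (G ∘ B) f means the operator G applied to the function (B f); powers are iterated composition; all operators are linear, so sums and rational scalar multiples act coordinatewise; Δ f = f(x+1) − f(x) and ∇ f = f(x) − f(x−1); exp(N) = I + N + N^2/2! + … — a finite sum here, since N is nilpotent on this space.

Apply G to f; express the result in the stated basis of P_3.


g(x) = -2x^2 - (8/3)x - 25/6

order-1 term: -4x - 2/3
order-2 term: -2
the series for exp(Δ) f terminates at order 2
exp(Δ) f = -2x^2 - (8/3)x - 25/6


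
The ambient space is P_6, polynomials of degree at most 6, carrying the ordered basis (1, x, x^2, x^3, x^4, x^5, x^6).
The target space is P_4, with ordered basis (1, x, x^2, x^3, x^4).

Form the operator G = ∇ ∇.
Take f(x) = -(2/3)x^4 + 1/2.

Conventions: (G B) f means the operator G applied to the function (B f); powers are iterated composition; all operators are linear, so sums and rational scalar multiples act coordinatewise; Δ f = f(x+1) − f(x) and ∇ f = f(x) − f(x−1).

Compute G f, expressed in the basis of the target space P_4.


the image equals g(x) = -8x^2 + 16x - 28/3

∇ f = -(8/3)x^3 + 4x^2 - (8/3)x + 2/3
∇ ∇ f = -8x^2 + 16x - 28/3


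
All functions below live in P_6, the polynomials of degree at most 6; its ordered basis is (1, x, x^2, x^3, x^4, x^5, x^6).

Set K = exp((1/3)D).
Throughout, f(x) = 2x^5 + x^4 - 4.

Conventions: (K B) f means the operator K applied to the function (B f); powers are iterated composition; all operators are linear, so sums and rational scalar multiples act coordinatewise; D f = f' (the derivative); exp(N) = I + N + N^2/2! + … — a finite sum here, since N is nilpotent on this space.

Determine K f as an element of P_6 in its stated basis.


order-1 term: (10/3)x^4 + (4/3)x^3
order-2 term: (20/9)x^3 + (2/3)x^2
order-3 term: (20/27)x^2 + (4/27)x
order-4 term: (10/81)x + 1/81
order-5 term: 2/243
the series for exp((1/3)D) f terminates at order 5
exp((1/3)D) f = 2x^5 + (13/3)x^4 + (32/9)x^3 + (38/27)x^2 + (22/81)x - 967/243

the image equals g(x) = 2x^5 + (13/3)x^4 + (32/9)x^3 + (38/27)x^2 + (22/81)x - 967/243


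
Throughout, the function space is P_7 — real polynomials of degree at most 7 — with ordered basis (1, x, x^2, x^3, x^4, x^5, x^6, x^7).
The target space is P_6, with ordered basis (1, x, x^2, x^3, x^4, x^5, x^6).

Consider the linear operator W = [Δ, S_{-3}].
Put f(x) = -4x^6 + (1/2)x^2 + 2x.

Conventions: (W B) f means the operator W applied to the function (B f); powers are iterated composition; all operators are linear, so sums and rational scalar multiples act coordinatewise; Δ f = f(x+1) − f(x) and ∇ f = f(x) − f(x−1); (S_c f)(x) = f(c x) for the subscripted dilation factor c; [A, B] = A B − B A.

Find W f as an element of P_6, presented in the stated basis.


S_{-3} f = -2916x^6 + (9/2)x^2 - 6x
Δ S_{-3} f = -17496x^5 - 43740x^4 - 58320x^3 - 43740x^2 - 17487x - 5835/2
Δ f = -24x^5 - 60x^4 - 80x^3 - 60x^2 - 23x - 3/2
S_{-3} Δ f = 5832x^5 - 4860x^4 + 2160x^3 - 540x^2 + 69x - 3/2
[Δ, S_{-3}] f = -23328x^5 - 38880x^4 - 60480x^3 - 43200x^2 - 17556x - 2916

the result is g(x) = -23328x^5 - 38880x^4 - 60480x^3 - 43200x^2 - 17556x - 2916


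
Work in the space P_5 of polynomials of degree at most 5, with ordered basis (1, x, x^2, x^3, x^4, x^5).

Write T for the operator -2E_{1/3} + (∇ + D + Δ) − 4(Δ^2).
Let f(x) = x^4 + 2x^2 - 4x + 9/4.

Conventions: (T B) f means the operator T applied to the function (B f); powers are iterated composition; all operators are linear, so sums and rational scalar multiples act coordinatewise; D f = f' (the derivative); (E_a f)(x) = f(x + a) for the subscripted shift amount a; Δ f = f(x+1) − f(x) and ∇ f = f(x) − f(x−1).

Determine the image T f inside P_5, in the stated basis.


the image equals g(x) = -2x^4 + (28/3)x^3 - (160/3)x^2 - (1916/27)x - 13981/162

E_{1/3} f = x^4 + (4/3)x^3 + (8/3)x^2 - (68/27)x + 373/324
(-2E_{1/3}) f = -2x^4 - (8/3)x^3 - (16/3)x^2 + (136/27)x - 373/162
∇ f = 4x^3 - 6x^2 + 8x - 7
D f = 4x^3 + 4x - 4
Δ f = 4x^3 + 6x^2 + 8x - 1
(∇ + D + Δ) f = 12x^3 + 20x - 12
Δ f = 4x^3 + 6x^2 + 8x - 1
Δ Δ f = 12x^2 + 24x + 18
(-4(Δ^2)) f = -48x^2 - 96x - 72
(-2E_{1/3} + (∇ + D + Δ) − 4(Δ^2)) f = -2x^4 + (28/3)x^3 - (160/3)x^2 - (1916/27)x - 13981/162


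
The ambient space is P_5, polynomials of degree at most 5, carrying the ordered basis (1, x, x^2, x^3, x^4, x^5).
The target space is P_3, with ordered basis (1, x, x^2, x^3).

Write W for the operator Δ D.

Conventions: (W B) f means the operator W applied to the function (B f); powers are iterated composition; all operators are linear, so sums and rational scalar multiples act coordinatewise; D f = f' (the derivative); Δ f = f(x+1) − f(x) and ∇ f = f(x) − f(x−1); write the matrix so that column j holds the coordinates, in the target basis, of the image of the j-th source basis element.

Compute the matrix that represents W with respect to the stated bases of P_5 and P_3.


the matrix is [[0, 0, 2, 3, 4, 5]; [0, 0, 0, 6, 12, 20]; [0, 0, 0, 0, 12, 30]; [0, 0, 0, 0, 0, 20]] (rows listed top to bottom)

image of 1: 0
image of x: 0
image of x^2: 2
image of x^3: 6x + 3
image of x^4: 12x^2 + 12x + 4
image of x^5: 20x^3 + 30x^2 + 20x + 5
each image's coordinates form column j of the matrix


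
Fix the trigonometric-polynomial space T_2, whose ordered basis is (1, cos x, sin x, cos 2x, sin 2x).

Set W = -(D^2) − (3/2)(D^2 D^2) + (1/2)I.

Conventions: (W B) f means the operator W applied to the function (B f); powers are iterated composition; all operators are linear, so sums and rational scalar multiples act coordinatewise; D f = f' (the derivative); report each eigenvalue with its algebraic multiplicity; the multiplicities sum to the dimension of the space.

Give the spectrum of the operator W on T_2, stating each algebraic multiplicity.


image of 1: 1/2
image of cos x: 0
image of sin x: 0
image of cos 2x: -(39/2)cos 2x
image of sin 2x: -(39/2)sin 2x
the matrix is diagonal; its diagonal is (1/2, 0, 0, -39/2, -39/2)
for a triangular matrix the eigenvalues are the diagonal entries, with algebraic multiplicity their repetition count

λ = -39/2 (multiplicity 2), λ = 0 (multiplicity 2), λ = 1/2 (multiplicity 1)


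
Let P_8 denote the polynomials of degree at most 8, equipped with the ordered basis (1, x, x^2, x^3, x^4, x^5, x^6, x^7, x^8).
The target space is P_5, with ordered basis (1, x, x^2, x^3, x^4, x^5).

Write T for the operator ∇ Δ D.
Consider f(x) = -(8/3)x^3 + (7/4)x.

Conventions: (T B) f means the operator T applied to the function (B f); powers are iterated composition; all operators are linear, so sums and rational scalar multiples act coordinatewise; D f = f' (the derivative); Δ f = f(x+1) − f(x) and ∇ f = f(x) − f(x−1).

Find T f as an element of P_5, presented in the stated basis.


the image equals g(x) = -16

D f = -8x^2 + 7/4
Δ D f = -16x - 8
∇ (Δ D) f = -16


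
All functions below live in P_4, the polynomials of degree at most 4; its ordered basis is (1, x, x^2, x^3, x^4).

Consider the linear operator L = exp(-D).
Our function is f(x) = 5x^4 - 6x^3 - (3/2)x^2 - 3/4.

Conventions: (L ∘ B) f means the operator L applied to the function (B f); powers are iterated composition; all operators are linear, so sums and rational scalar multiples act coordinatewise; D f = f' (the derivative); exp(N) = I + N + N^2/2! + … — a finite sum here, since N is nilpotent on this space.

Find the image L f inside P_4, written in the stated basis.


g(x) = 5x^4 - 26x^3 + (93/2)x^2 - 35x + 35/4

order-1 term: -20x^3 + 18x^2 + 3x
order-2 term: 30x^2 - 18x - 3/2
order-3 term: -20x + 6
order-4 term: 5
the series for exp(-D) f terminates at order 4
exp(-D) f = 5x^4 - 26x^3 + (93/2)x^2 - 35x + 35/4


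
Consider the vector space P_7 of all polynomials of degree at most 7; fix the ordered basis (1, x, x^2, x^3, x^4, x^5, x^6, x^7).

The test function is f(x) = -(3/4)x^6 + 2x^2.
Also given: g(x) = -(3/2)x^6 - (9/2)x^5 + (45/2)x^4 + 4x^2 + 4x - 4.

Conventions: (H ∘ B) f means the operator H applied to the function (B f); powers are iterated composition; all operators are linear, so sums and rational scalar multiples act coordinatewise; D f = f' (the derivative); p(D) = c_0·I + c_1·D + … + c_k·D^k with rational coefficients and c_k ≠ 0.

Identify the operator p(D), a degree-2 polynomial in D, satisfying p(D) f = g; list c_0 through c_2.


D^0 f = -(3/4)x^6 + 2x^2
D^1 f = -(9/2)x^5 + 4x
D^2 f = -(45/2)x^4 + 4
matching coefficients of g against c_0 f + c_1 Df + … from the top degree down determines the c_i
solution: c_0 = 2, c_1 = 1, c_2 = -1

c_0 = 2, c_1 = 1, c_2 = -1


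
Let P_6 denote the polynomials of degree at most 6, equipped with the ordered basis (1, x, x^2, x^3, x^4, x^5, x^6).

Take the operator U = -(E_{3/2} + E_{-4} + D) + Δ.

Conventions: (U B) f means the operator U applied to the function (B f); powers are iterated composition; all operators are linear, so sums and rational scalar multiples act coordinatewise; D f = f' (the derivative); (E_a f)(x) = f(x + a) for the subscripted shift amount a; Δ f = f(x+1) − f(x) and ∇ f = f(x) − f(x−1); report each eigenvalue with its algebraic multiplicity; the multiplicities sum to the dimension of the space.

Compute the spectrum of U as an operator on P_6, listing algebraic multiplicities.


λ = -2 (multiplicity 7)

image of 1: -2
image of x: -2x + 5/2
image of x^2: -2x^2 + 5x - 69/4
image of x^3: -2x^3 + (15/2)x^2 - (207/4)x + 493/8
image of x^4: -2x^4 + 10x^3 - (207/2)x^2 + (493/2)x - 4161/16
image of x^5: -2x^5 + (25/2)x^4 - (345/2)x^3 + (2465/4)x^2 - (20805/16)x + 32557/32
image of x^6: -2x^6 + 15x^5 - (1035/4)x^4 + (2465/2)x^3 - (62415/16)x^2 + (97671/16)x - 262809/64
the matrix is upper triangular; its diagonal is (-2, -2, -2, -2, -2, -2, -2)
for a triangular matrix the eigenvalues are the diagonal entries, with algebraic multiplicity their repetition count


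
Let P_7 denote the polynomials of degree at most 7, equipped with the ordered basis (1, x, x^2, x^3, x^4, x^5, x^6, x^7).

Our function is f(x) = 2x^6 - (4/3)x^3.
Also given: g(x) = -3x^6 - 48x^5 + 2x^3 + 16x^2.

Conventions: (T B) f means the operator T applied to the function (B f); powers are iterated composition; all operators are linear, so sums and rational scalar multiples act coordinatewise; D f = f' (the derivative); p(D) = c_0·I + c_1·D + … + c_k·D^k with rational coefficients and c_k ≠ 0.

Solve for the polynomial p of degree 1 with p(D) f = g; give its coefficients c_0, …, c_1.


D^0 f = 2x^6 - (4/3)x^3
D^1 f = 12x^5 - 4x^2
matching coefficients of g against c_0 f + c_1 Df + … from the top degree down determines the c_i
solution: c_0 = -3/2, c_1 = -4

p(D) = -(3/2)·I − 4·D, i.e. c_0 = -3/2, c_1 = -4


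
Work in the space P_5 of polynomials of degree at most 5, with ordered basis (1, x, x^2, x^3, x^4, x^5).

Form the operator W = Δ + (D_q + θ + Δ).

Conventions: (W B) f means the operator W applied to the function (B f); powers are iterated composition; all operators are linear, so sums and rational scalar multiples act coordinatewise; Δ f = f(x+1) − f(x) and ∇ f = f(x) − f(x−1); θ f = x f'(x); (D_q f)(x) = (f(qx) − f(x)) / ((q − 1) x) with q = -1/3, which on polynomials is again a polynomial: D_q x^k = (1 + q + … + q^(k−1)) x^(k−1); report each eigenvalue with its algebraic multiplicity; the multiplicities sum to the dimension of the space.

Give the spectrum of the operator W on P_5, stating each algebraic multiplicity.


image of 1: 0
image of x: x + 3
image of x^2: 2x^2 + (14/3)x + 2
image of x^3: 3x^3 + (61/9)x^2 + 6x + 2
image of x^4: 4x^4 + (236/27)x^3 + 12x^2 + 8x + 2
image of x^5: 5x^5 + (871/81)x^4 + 20x^3 + 20x^2 + 10x + 2
the matrix is upper triangular; its diagonal is (0, 1, 2, 3, 4, 5)
for a triangular matrix the eigenvalues are the diagonal entries, with algebraic multiplicity their repetition count

λ = 0 (multiplicity 1), λ = 1 (multiplicity 1), λ = 2 (multiplicity 1), λ = 3 (multiplicity 1), λ = 4 (multiplicity 1), λ = 5 (multiplicity 1)


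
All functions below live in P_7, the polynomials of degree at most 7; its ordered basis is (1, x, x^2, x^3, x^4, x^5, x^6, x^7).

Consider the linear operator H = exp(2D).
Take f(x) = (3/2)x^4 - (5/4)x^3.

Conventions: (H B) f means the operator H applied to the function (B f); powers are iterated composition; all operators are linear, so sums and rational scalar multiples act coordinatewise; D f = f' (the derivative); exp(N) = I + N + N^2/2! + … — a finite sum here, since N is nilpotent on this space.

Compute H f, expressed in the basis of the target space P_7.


order-1 term: 12x^3 - (15/2)x^2
order-2 term: 36x^2 - 15x
order-3 term: 48x - 10
order-4 term: 24
the series for exp(2D) f terminates at order 4
exp(2D) f = (3/2)x^4 + (43/4)x^3 + (57/2)x^2 + 33x + 14

g(x) = (3/2)x^4 + (43/4)x^3 + (57/2)x^2 + 33x + 14


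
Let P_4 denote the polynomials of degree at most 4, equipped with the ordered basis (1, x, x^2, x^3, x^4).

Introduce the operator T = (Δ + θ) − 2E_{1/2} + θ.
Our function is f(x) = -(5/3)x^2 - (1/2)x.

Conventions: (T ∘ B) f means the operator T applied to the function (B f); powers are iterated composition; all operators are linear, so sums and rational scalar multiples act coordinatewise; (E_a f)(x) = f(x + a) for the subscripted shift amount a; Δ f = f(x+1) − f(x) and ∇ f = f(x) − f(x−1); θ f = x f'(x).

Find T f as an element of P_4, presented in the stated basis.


Δ f = -(10/3)x - 13/6
θ f = -(10/3)x^2 - (1/2)x
(Δ + θ) f = -(10/3)x^2 - (23/6)x - 13/6
E_{1/2} f = -(5/3)x^2 - (13/6)x - 2/3
(-2E_{1/2}) f = (10/3)x^2 + (13/3)x + 4/3
θ f = -(10/3)x^2 - (1/2)x
((Δ + θ) − 2E_{1/2} + θ) f = -(10/3)x^2 - 5/6

the result is g(x) = -(10/3)x^2 - 5/6


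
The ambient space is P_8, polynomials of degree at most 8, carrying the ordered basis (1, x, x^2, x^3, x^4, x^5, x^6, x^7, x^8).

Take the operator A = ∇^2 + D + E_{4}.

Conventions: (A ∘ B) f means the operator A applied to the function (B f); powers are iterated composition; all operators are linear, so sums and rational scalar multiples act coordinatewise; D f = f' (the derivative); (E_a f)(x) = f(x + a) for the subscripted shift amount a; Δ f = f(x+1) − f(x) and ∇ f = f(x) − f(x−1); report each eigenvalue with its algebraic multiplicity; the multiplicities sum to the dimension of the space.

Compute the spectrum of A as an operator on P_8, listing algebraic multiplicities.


λ = 1 (multiplicity 9)

image of 1: 1
image of x: x + 5
image of x^2: x^2 + 10x + 18
image of x^3: x^3 + 15x^2 + 54x + 58
image of x^4: x^4 + 20x^3 + 108x^2 + 232x + 270
image of x^5: x^5 + 25x^4 + 180x^3 + 580x^2 + 1350x + 994
image of x^6: x^6 + 30x^5 + 270x^4 + 1160x^3 + 4050x^2 + 5964x + 4158
image of x^7: x^7 + 35x^6 + 378x^5 + 2030x^4 + 9450x^3 + 20874x^2 + 29106x + 16258
image of x^8: x^8 + 40x^7 + 504x^6 + 3248x^5 + 18900x^4 + 55664x^3 + 116424x^2 + 130064x + 65790
the matrix is upper triangular; its diagonal is (1, 1, 1, 1, 1, 1, 1, 1, 1)
for a triangular matrix the eigenvalues are the diagonal entries, with algebraic multiplicity their repetition count


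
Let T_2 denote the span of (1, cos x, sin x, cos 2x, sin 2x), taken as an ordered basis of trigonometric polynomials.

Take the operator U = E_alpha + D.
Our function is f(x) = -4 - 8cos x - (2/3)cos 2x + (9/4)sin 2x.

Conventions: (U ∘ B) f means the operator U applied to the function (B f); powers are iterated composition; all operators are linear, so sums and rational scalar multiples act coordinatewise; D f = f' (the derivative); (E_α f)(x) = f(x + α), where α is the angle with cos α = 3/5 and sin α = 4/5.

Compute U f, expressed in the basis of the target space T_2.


g(x) = -4 - (24/5)cos x + (72/5)sin x + (1027/150)cos 2x + (403/300)sin 2x

E_alpha f = -4 - (24/5)cos x + (32/5)sin x + (176/75)cos 2x + (1/100)sin 2x
D f = 8sin x + (9/2)cos 2x + (4/3)sin 2x
(E_alpha + D) f = -4 - (24/5)cos x + (72/5)sin x + (1027/150)cos 2x + (403/300)sin 2x


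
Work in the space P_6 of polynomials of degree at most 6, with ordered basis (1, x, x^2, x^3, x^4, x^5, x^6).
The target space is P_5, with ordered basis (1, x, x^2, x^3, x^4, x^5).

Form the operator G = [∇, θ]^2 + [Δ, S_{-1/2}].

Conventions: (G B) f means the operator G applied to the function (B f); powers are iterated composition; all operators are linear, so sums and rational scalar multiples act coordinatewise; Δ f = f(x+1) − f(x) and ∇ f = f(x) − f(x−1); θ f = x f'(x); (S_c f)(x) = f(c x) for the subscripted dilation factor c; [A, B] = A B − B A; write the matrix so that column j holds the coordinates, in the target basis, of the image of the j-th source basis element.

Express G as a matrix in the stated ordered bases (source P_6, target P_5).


the matrix is [[0, -3/2, 5/4, -105/8, 753/16, -5153/32, 30657/64]; [0, 0, 3/2, 57/8, -183/4, 7755/32, -30621/32]; [0, 0, 0, -9/8, 87/8, -1965/16, 45855/64]; [0, 0, 0, 0, 3/4, 335/16, -3795/16]; [0, 0, 0, 0, 0, -15/32, 1875/64]; [0, 0, 0, 0, 0, 0, 9/32]] (rows listed top to bottom)

image of 1: 0
image of x: -3/2
image of x^2: (3/2)x + 5/4
image of x^3: -(9/8)x^2 + (57/8)x - 105/8
image of x^4: (3/4)x^3 + (87/8)x^2 - (183/4)x + 753/16
image of x^5: -(15/32)x^4 + (335/16)x^3 - (1965/16)x^2 + (7755/32)x - 5153/32
image of x^6: (9/32)x^5 + (1875/64)x^4 - (3795/16)x^3 + (45855/64)x^2 - (30621/32)x + 30657/64
each image's coordinates form column j of the matrix


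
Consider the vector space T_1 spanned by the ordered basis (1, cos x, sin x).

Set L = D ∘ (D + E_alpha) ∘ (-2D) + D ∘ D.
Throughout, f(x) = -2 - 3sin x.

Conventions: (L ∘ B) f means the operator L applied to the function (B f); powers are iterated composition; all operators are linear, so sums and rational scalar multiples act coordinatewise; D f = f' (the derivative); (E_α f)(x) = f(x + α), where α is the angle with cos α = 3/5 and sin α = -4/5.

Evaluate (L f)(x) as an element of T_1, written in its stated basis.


g(x) = -(6/5)cos x - (3/5)sin x

D f = -3cos x
(-2D) f = 6cos x
D (-2D) f = -6sin x
E_alpha (-2D) f = (18/5)cos x + (24/5)sin x
(D + E_alpha) (-2D) f = (18/5)cos x - (6/5)sin x
D (D + E_alpha) (-2D) f = -(6/5)cos x - (18/5)sin x
D f = -3cos x
D D f = 3sin x
(D ∘ (D + E_alpha) ∘ (-2D) + D ∘ D) f = -(6/5)cos x - (3/5)sin x


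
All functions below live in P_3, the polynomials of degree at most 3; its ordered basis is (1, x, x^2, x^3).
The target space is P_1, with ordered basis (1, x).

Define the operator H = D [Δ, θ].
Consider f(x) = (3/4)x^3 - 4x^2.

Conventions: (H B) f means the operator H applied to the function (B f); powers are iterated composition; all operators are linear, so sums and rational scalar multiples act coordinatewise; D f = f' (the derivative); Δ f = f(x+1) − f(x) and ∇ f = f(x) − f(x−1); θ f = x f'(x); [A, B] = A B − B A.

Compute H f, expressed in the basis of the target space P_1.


g(x) = (9/2)x - 7/2

θ f = (9/4)x^3 - 8x^2
Δ θ f = (27/4)x^2 - (37/4)x - 23/4
Δ f = (9/4)x^2 - (23/4)x - 13/4
θ Δ f = (9/2)x^2 - (23/4)x
[Δ, θ] f = (9/4)x^2 - (7/2)x - 23/4
D [Δ, θ] f = (9/2)x - 7/2


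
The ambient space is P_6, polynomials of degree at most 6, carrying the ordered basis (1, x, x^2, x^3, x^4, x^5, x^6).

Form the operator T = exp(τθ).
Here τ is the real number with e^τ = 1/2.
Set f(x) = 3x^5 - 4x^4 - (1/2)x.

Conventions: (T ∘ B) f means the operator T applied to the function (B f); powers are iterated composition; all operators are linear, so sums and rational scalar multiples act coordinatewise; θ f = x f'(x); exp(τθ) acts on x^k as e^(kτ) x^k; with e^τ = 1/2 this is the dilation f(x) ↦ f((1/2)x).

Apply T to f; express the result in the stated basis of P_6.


exp(τθ) x^k = e^(kτ) x^k; with e^τ = 1/2 this sends x^k to (1/2)^k x^k
x ↦ 1/2 x
x^4 ↦ 1/16 x^4
x^5 ↦ 1/32 x^5
applying this coordinatewise to f: exp(τθ) f = (3/32)x^5 - (1/4)x^4 - (1/4)x

the result is g(x) = (3/32)x^5 - (1/4)x^4 - (1/4)x


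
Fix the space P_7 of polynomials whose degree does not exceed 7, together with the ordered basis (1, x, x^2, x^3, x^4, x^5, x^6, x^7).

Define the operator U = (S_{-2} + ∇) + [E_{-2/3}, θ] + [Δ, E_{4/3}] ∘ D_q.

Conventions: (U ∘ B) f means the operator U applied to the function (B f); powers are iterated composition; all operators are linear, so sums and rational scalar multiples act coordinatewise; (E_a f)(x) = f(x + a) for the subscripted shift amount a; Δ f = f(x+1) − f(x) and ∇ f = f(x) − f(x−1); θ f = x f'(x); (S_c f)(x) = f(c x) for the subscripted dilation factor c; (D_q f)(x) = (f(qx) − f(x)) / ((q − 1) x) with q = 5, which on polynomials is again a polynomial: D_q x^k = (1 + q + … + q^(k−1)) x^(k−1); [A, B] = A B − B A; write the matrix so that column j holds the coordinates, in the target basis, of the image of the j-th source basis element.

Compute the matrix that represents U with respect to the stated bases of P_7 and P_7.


image of 1: 1
image of x: -2x + 1/3
image of x^2: 4x^2 + (2/3)x - 1/9
image of x^3: -8x^3 + x^2 - (1/3)x + 1/9
image of x^4: 16x^4 + (4/3)x^3 - (2/3)x^2 + (4/9)x - 17/81
image of x^5: -32x^5 + (5/3)x^4 - (10/9)x^3 + (10/9)x^2 - (85/81)x + 83/243
image of x^6: 64x^6 + 2x^5 - (5/3)x^4 + (20/9)x^3 - (85/27)x^2 + (166/81)x - 115/243
image of x^7: -128x^7 + (7/3)x^6 - (7/3)x^5 + (35/9)x^4 - (595/81)x^3 + (581/81)x^2 - (805/243)x + 1291/2187
each image's coordinates form column j of the matrix

the matrix is [[1, 1/3, -1/9, 1/9, -17/81, 83/243, -115/243, 1291/2187]; [0, -2, 2/3, -1/3, 4/9, -85/81, 166/81, -805/243]; [0, 0, 4, 1, -2/3, 10/9, -85/27, 581/81]; [0, 0, 0, -8, 4/3, -10/9, 20/9, -595/81]; [0, 0, 0, 0, 16, 5/3, -5/3, 35/9]; [0, 0, 0, 0, 0, -32, 2, -7/3]; [0, 0, 0, 0, 0, 0, 64, 7/3]; [0, 0, 0, 0, 0, 0, 0, -128]] (rows listed top to bottom)


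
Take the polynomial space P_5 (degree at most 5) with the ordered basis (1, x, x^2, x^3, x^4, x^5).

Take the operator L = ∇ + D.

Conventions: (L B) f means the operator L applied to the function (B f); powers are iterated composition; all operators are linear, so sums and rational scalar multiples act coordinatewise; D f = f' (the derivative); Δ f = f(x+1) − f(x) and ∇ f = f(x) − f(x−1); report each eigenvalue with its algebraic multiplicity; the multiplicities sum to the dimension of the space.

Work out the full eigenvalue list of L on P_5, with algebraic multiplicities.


image of 1: 0
image of x: 2
image of x^2: 4x - 1
image of x^3: 6x^2 - 3x + 1
image of x^4: 8x^3 - 6x^2 + 4x - 1
image of x^5: 10x^4 - 10x^3 + 10x^2 - 5x + 1
the matrix is upper triangular; its diagonal is (0, 0, 0, 0, 0, 0)
for a triangular matrix the eigenvalues are the diagonal entries, with algebraic multiplicity their repetition count

λ = 0 (multiplicity 6)


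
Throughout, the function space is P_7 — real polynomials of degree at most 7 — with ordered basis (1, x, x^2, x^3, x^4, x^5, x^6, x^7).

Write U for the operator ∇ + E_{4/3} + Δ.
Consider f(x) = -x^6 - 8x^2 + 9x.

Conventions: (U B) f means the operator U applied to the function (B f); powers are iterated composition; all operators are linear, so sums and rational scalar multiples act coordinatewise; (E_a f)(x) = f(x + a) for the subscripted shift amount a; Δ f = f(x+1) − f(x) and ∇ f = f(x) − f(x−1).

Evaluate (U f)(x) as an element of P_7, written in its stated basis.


∇ f = -6x^5 + 15x^4 - 20x^3 + 15x^2 - 22x + 18
E_{4/3} f = -x^6 - 8x^5 - (80/3)x^4 - (1280/27)x^3 - (1496/27)x^2 - (3047/81)x - 5716/729
Δ f = -6x^5 - 15x^4 - 20x^3 - 15x^2 - 22x
(∇ + E_{4/3} + Δ) f = -x^6 - 20x^5 - (80/3)x^4 - (2360/27)x^3 - (1496/27)x^2 - (6611/81)x + 7406/729

the result is g(x) = -x^6 - 20x^5 - (80/3)x^4 - (2360/27)x^3 - (1496/27)x^2 - (6611/81)x + 7406/729


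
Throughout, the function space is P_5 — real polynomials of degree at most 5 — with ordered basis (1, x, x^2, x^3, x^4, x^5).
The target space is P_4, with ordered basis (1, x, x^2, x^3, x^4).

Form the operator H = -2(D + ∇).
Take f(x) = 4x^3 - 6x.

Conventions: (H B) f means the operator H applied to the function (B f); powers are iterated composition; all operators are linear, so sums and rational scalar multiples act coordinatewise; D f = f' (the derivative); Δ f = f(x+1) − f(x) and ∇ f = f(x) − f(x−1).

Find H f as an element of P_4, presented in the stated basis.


D f = 12x^2 - 6
∇ f = 12x^2 - 12x - 2
(D + ∇) f = 24x^2 - 12x - 8
(-2(D + ∇)) f = -48x^2 + 24x + 16

the result is g(x) = -48x^2 + 24x + 16


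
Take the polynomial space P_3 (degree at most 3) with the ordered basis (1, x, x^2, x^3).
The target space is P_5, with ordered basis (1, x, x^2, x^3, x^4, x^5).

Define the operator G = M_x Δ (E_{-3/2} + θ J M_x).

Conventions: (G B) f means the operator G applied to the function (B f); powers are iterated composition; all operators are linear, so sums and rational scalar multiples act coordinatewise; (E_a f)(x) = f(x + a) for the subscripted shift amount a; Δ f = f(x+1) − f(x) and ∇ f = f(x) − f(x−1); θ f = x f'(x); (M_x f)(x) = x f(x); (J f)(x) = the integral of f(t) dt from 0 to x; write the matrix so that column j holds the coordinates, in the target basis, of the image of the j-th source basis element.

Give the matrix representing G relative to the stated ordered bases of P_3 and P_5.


the matrix is [[0, 0, 0, 0]; [1, 2, -1, 17/4]; [2, 3, 6, -1]; [0, 3, 6, 13]; [0, 0, 4, 10]; [0, 0, 0, 5]] (rows listed top to bottom)

image of 1: 2x^2 + x
image of x: 3x^3 + 3x^2 + 2x
image of x^2: 4x^4 + 6x^3 + 6x^2 - x
image of x^3: 5x^5 + 10x^4 + 13x^3 - x^2 + (17/4)x
each image's coordinates form column j of the matrix


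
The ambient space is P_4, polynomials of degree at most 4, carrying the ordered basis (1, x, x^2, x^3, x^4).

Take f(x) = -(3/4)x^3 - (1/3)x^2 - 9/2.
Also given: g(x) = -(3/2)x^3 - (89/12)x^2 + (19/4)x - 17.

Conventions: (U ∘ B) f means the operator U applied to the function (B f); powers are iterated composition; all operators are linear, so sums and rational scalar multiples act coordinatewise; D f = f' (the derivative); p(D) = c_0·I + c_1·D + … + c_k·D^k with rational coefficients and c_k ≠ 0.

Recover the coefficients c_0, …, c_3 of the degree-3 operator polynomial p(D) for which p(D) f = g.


c_0 = 2, c_1 = 3, c_2 = -3/2, c_3 = 2

D^0 f = -(3/4)x^3 - (1/3)x^2 - 9/2
D^1 f = -(9/4)x^2 - (2/3)x
D^2 f = -(9/2)x - 2/3
D^3 f = -9/2
matching coefficients of g against c_0 f + c_1 Df + … from the top degree down determines the c_i
solution: c_0 = 2, c_1 = 3, c_2 = -3/2, c_3 = 2
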